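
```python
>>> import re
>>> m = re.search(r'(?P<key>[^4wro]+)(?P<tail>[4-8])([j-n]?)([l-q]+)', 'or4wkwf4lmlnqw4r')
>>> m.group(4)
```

'mlnq'

The match spans [6:13] → 'f4lmlnq'.
Captured: group 1 = 'f', group 2 = '4', group 3 = 'l', group 4 = 'mlnq'.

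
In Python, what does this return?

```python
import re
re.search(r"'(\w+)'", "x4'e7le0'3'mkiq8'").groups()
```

The match spans [2:9] → "'e7le0'".
Captured: group 1 = 'e7le0'.

('e7le0',)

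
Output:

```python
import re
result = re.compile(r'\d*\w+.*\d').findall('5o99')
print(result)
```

['5o99']

No capturing groups, so `findall` returns the 1 full match string.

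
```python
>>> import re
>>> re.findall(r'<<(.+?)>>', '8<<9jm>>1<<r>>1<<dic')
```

['9jm', 'r']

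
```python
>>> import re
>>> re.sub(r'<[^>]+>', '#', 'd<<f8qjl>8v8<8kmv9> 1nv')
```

Every occurrence is swapped for '#'.

'd#8v8# 1nv'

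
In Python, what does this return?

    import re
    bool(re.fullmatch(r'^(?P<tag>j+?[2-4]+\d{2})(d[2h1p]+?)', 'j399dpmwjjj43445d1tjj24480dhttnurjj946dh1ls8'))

The pattern matches anchored at the start of the string; then one or more of the literal 'j' (lazy), then one or more of a character in [2-4], then exactly 2 of a digit (captured as 'tag'); then the literal 'd', then one or more of one of [2h1p] (lazy) (captured).
`re.fullmatch` requires the pattern to consume the entire string.
Here there's no way to consume every character, so the call returns None, and `bool(None)` is False.

False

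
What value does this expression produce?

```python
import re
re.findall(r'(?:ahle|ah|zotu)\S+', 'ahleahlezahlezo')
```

['ahleahlezahlezo']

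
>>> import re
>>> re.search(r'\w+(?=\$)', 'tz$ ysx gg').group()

Lookahead/lookbehind check context without consuming it, so the matched span excludes the asserted characters.
`re.search` scans for the first position where the pattern succeeds.
The match spans [0:2] → 'tz'.

'tz'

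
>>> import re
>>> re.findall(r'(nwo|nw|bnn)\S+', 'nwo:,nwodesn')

['nwo']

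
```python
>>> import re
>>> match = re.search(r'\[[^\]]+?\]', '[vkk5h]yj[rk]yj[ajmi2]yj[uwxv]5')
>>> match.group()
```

'[vkk5h]'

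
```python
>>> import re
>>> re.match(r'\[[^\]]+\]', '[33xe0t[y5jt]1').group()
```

'[33xe0t[y5jt]'

With `match`, the pattern is implicitly anchored at the beginning.
The match spans [0:13] → '[33xe0t[y5jt]'.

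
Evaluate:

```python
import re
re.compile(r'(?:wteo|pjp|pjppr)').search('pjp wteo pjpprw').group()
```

'pjp'

The match spans [0:3] → 'pjp'.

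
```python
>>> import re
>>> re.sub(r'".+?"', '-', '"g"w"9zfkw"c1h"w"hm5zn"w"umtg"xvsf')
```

With the lazy modifier that quantifier settles for the fewest repetitions that let the rest of the pattern succeed (the atoms after it are unaffected and can still be greedy).
Each match is replaced by '-'.

'-w-c1h-hm5zn-umtg"xvsf'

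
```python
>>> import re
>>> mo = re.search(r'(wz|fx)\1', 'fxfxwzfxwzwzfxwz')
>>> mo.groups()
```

('fx',)

After group 1 captures some text, `\1` only succeeds where that same text appears again.
`search` walks the string left to right and returns the first match it finds.
The match spans [0:4] → 'fxfx'.
Captured: group 1 = 'fx'.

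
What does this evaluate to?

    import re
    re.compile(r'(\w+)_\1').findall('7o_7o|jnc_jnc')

`\1` is not a pattern — it's the concrete string captured by group 1, re-applied verbatim.
Scanning left to right: at [0:5] match '7o_7o', group 1 = '7o'; at [6:13] match 'jnc_jnc', group 1 = 'jnc'.
One capturing group, so `findall` returns just the captured substring from each match — 2 in all.

['7o', 'jnc']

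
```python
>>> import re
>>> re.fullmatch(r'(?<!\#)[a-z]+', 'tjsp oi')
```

None

`re.fullmatch` requires the pattern to consume the entire string.
Here the string isn't matched end-to-end, so the call returns None.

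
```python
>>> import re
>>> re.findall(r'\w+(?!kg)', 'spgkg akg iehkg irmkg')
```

['spgkg', 'akg', 'iehkg', 'irmkg']

`(?!…)`/`(?<!…)` only lets a position through if the neighbouring text does NOT match; no characters are consumed.
Scanning left to right: at [0:5] → 'spgkg'; at [6:9] → 'akg'; at [10:15] → 'iehkg'; at [16:21] → 'irmkg'.
`findall` yields the raw match text (4 of them) because the pattern has no groups.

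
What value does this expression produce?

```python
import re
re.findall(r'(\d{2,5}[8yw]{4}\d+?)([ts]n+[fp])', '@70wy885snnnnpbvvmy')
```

[('70wy885', 'snnnnp')]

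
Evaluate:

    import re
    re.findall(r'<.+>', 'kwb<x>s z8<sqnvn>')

['<x>s z8<sqnvn>']

Walking the string: at [3:17] → '<x>s z8<sqnvn>'.
Since nothing is captured, `findall` lists the 1 matched substring directly.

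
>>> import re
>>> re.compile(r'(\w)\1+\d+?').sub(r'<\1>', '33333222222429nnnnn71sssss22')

'<3><2>29<n>1<s>2'

`\1` has to match the exact text group 1 already captured.
Matches: at [0:6] → '333332'; at [6:12] → '222224'; at [14:20] → 'nnnnn7'; at [21:27] → 'sssss2'.
Each match is replaced using the text its own group 1 captured.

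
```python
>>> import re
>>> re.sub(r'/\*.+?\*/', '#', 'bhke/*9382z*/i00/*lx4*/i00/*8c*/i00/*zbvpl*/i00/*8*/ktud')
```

'bhke#i00#i00#i00#i00#ktud'

Matches: at [4:13] → '/*9382z*/'; at [16:23] → '/*lx4*/'; at [26:32] → '/*8c*/'; at [35:44] → '/*zbvpl*/'; at [47:52] → '/*8*/'.
`sub` substitutes '#' at each match site.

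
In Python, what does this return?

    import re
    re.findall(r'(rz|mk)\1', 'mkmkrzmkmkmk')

['mk', 'mk']

The backreference `\1` re-matches whatever the first group consumed, character for character.
Walking the string: at [0:4] match 'mkmk', group 1 = 'mk'; at [6:10] match 'mkmk', group 1 = 'mk'.
With a single group, `findall` returns only what that group captured — 2 items.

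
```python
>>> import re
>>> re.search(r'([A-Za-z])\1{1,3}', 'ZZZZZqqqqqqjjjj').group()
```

'ZZZZ'

`\1` has to match the exact text group 1 already captured.
The match spans [0:4] → 'ZZZZ'.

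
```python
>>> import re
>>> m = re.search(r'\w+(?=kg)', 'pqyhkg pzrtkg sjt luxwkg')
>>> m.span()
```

(0, 4)

Because the assertion is zero-width, the text it checks is not consumed and won't appear in the result.
`search` walks the string left to right and returns the first match it finds.
The match spans [0:4] → 'pqyh'.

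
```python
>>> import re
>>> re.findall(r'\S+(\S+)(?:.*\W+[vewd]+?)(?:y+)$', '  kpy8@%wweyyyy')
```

The pattern matches one or more of a non-whitespace character; then one or more of a non-whitespace character (captured); then zero or more of any character, then one or more of a non-word character, then one or more of one of [vewd] (lazy) (non-capturing group); then one or more of a literal 'y' (non-capturing group); then anchored at the end.
Scanning left to right: at [2:15] match 'kpy8@%wweyyyy', group 1 = '@'.
Because there's exactly one group, `findall` drops the full match and keeps group 1 from the one hit.

['@']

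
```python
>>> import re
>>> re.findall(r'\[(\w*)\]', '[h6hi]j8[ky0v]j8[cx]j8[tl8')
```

['h6hi', 'ky0v', 'cx']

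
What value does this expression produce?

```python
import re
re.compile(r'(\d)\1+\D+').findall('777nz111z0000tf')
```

['7', '1', '0']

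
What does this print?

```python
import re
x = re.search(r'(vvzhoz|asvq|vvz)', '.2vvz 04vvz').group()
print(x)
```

vvz

The match spans [2:5] → 'vvz'.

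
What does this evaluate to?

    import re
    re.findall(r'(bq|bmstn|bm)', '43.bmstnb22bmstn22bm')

['bmstn', 'bmstn', 'bm']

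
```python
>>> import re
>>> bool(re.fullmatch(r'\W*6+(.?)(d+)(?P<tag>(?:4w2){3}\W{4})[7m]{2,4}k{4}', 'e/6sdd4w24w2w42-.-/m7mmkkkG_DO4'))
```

For `fullmatch`, every character of the input must be accounted for by the pattern.
Here the pattern can't cover the whole string, so the call returns None, and `bool(None)` is False.

False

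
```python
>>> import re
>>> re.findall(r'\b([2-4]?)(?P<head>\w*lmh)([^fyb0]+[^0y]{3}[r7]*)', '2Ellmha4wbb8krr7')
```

[('2', 'Ellmh', 'a4wbb8')]

3 groups means the one result is a tuple of 3 captured strings — 1 here.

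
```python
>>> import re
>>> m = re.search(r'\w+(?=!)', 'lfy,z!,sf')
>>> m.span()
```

Because the assertion is zero-width, the text it checks is not consumed and won't appear in the result.
`re.search` scans for the first position where the pattern succeeds.
The match spans [4:5] → 'z'.

(4, 5)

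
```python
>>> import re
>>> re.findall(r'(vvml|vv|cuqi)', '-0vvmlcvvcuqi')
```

Branches in `(...|...)` are attempted left-to-right; the first branch that allows the whole pattern to succeed is taken.
Matches: at [2:6] match 'vvml', group 1 = 'vvml'; at [7:9] match 'vv', group 1 = 'vv'; at [9:13] match 'cuqi', group 1 = 'cuqi'.
With a single group, `findall` returns only what that group captured — 3 items.

['vvml', 'vv', 'cuqi']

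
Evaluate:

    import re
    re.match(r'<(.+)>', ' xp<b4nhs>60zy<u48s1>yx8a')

None

`re.match` won't scan ahead — the pattern has to work from the very first character.
Here the pattern fails at index 0, so the call returns None.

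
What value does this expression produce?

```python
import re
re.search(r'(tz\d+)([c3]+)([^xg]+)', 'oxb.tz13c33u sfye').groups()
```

This matches the literal 'tz', then one or more of a digit (captured); then one or more of one of [c3] (captured); then one or more of any character except [xg] (captured).
`search` walks the string left to right and returns the first match it finds.
The match spans [4:17] → 'tz13c33u sfye'.
Captured: group 1 = 'tz13', group 2 = 'c33', group 3 = 'u sfye'.

('tz13', 'c33', 'u sfye')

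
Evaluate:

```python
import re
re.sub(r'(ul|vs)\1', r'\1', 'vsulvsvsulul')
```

After group 1 captures some text, `\1` only succeeds where that same text appears again.
Matches: at [4:8] → 'vsvs'; at [8:12] → 'ulul'.
The replacement refers to a captured group, so each match is rewritten using its own captured text.

'vsulvsul'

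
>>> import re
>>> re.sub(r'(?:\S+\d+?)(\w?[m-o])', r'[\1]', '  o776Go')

'  [Go]'

The pattern matches one or more of a non-whitespace character, then one or more of a digit (lazy) (non-capturing group); then optionally a word character, then a character in [m-o] (captured).
Each match is replaced using the text its own group 1 captured.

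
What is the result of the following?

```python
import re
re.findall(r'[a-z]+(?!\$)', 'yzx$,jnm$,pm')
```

['yz', 'jn', 'pm']

The negative lookaround is zero-width — it rules out positions where the adjacent text would match, without consuming anything.
Walking the string: at [0:2] → 'yz'; at [5:7] → 'jn'; at [10:12] → 'pm'.
Since nothing is captured, `findall` lists the 3 matched substrings directly.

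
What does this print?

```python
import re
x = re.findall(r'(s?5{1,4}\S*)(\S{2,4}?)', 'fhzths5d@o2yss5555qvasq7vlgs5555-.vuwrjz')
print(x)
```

[('s5d@o2yss5555qvasq7vlgs5555-.vuwr', 'jz')]

The pattern matches optionally the literal 's', then 1 to 4 of a literal '5', then zero or more of a non-whitespace character (captured); then 2 to 4 of a non-whitespace character (lazy) (captured).
Scanning left to right: at [5:40] match 's5d@o2yss5555qvasq7vlgs5555-.vuwrjz', groups = ('s5d@o2yss5555qvasq7vlgs5555-.vuwr', 'jz').
`findall` packs the 2 group values into a tuple for every match.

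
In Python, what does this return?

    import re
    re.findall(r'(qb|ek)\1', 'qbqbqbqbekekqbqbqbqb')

`\1` is not a pattern — it's the concrete string captured by group 1, re-applied verbatim.
Scanning left to right: at [0:4] match 'qbqb', group 1 = 'qb'; at [4:8] match 'qbqb', group 1 = 'qb'; at [8:12] match 'ekek', group 1 = 'ek'; at [12:16] match 'qbqb', group 1 = 'qb'; at [16:20] match 'qbqb', group 1 = 'qb'.
`findall` collects group 1 from each match (5 total).

['qb', 'qb', 'ek', 'qb', 'qb']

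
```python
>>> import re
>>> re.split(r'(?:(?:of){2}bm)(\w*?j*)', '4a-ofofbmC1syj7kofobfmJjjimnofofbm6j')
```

['4a-', '', 'C1syj7kofobfmJjjimn', '', '6j']

A non-greedy quantifier consumes as few characters as it can — just enough that the remainder of the pattern still matches from where it stops; whatever follows it matches normally.
The group in the pattern means `split` returns the separators' captures alongside the pieces.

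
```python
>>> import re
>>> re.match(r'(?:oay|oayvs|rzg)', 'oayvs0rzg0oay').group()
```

'oay'

Alternation tries branches left to right and keeps the first one that lets the overall match succeed at that position.
`re.match` only tries the pattern at the start of the string.
The match spans [0:3] → 'oay'.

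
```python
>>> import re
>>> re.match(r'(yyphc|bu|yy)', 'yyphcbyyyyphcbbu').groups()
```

('yyphc',)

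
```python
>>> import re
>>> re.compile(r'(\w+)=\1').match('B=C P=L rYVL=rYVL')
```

None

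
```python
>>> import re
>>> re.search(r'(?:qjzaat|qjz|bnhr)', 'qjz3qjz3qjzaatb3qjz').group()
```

The match spans [0:3] → 'qjz'.

'qjz'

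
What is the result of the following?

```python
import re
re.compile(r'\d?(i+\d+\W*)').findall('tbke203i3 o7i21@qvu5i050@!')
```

['i3 ', 'i21@', 'i050@!']

Pattern: optionally a digit; then one or more of a literal 'i', then one or more of a digit, then zero or more of a non-word character (captured).
Scanning left to right: at [6:10] match '3i3 ', group 1 = 'i3 '; at [11:16] match '7i21@', group 1 = 'i21@'; at [19:26] match '5i050@!', group 1 = 'i050@!'.
Because there's exactly one group, `findall` drops the full match and keeps group 1 from each hit.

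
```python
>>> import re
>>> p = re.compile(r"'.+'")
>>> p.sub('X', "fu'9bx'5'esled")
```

Matches: at [2:9] → "'9bx'5'".
Every occurrence is swapped for 'X'.

'fuXesled'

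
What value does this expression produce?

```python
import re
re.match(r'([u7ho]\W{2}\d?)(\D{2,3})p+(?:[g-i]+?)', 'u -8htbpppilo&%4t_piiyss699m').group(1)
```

'u -8'

Pattern: one of [u7ho], then exactly 2 of a non-word character, then optionally a digit (captured); then 2 to 3 of a non-digit (captured); then one or more of a literal 'p'; then one or more of a character in [g-i] (lazy) (non-capturing group).
`re.match` won't scan ahead — the pattern has to work from the very first character.
The match spans [0:11] → 'u -8htbpppi'.
Captured: group 1 = 'u -8', group 2 = 'htb'.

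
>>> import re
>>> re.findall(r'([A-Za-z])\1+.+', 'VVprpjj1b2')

['V']

After group 1 captures some text, `\1` only succeeds where that same text appears again.
`findall` collects group 1 from the one match (1 total).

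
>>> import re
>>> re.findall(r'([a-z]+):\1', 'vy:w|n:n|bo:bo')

The backreference `\1` re-matches whatever the first group consumed, character for character.
Matches: at [5:8] match 'n:n', group 1 = 'n'; at [9:14] match 'bo:bo', group 1 = 'bo'.
With a single group, `findall` returns only what that group captured — 2 items.

['n', 'bo']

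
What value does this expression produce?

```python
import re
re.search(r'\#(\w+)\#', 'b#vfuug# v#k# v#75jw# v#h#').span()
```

(1, 8)

The match spans [1:8] → '#vfuug#'.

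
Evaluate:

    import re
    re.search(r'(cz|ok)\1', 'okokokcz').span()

(0, 4)

`\1` has to match the exact text group 1 already captured.
The match spans [0:4] → 'okok'.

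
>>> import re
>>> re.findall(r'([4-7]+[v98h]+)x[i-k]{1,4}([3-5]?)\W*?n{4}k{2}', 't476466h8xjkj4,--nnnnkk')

[('476466h8', '4')]

The pattern matches one or more of a character in [4-7], then one or more of one of [v98h] (captured); then a literal 'x', then 1 to 4 of a character in [i-k]; then optionally a character in [3-5] (captured); then zero or more of a non-word character (lazy), then exactly 4 of the literal 'n', then exactly 2 of the literal 'k'.
Matches: at [1:23] match '476466h8xjkj4,--nnnnkk', groups = ('476466h8', '4').
With 2 capturing groups, `findall` returns a 2-tuple per match.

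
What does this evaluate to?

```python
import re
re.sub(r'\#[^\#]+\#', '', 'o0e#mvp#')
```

Matches: at [3:8] → '#mvp#'.
Each match is replaced by ''.

'o0e'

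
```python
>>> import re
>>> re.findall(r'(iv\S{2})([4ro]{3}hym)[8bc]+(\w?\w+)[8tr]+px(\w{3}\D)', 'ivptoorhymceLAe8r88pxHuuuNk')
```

With 4 capturing groups, `findall` returns a 4-tuple per match.

[('ivpt', 'oorhym', 'eLAe8r8', 'Huuu')]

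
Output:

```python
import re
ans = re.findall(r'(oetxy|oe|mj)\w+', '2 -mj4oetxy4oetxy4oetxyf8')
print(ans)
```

['mj']

Because there's exactly one group, `findall` drops the full match and keeps group 1 from the one hit.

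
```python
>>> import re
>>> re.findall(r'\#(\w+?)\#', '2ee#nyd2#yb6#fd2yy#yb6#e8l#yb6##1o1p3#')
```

Matches: at [3:9] match '#nyd2#', group 1 = 'nyd2'; at [12:19] match '#fd2yy#', group 1 = 'fd2yy'; at [22:27] match '#e8l#', group 1 = 'e8l'; at [31:38] match '#1o1p3#', group 1 = '1o1p3'.
With a single group, `findall` returns only what that group captured — 4 items.

['nyd2', 'fd2yy', 'e8l', '1o1p3']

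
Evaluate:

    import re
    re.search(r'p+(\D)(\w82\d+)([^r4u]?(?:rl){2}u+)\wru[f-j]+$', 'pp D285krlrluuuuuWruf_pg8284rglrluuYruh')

Here nothing in the string fits, so the call returns None.

None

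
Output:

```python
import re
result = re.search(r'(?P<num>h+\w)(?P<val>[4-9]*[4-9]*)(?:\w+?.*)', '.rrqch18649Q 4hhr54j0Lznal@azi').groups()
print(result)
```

('h1', '8649')

The match spans [5:30] → 'h18649Q 4hhr54j0Lznal@azi'.
Captured: group 1 = 'h1', group 2 = '8649'.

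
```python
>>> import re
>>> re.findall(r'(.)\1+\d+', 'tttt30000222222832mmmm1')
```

['t', 'm']

`\1` has to match the exact text group 1 already captured.
Matches: at [0:18] match 'tttt30000222222832', group 1 = 't'; at [18:23] match 'mmmm1', group 1 = 'm'.
One capturing group, so `findall` returns just the captured substring from each match — 2 in all.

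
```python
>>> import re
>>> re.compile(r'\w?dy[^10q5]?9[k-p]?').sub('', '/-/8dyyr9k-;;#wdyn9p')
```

The pattern matches optionally a word character, then the literal 'dy'; then optionally any character except [10q5]; then a literal '9', then optionally a character in [k-p].
Matches: at [14:20] → 'wdyn9p'.
Every occurrence is swapped for ''.

'/-/8dyyr9k-;;#'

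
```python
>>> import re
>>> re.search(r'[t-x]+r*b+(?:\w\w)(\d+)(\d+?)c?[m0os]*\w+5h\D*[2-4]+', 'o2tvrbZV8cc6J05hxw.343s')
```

The pattern matches one or more of a character in [t-x], then zero or more of the literal 'r', then one or more of a literal 'b'; then a word character, then a word character (non-capturing group); then one or more of a digit (captured); then one or more of a digit (lazy) (captured); then optionally a literal 'c', then zero or more of one of [m0os], then one or more of a word character; then the literal '5h', then zero or more of a non-digit, then one or more of a character in [2-4].
`re.search` tries every starting position until one works.
Here no position works, so the call returns None.

None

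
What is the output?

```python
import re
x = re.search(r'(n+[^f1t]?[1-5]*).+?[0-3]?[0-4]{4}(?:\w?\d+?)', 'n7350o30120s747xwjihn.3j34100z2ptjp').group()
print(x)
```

The pattern matches one or more of a literal 'n', then optionally any character except [f1t], then zero or more of a character in [1-5] (captured); then one or more of any character (lazy), then optionally a character in [0-3], then exactly 4 of a character in [0-4]; then optionally a word character, then one or more of a digit (lazy) (non-capturing group).
A `+?`/`*?`/`{m,n}?` starts at its minimum and grows only as far as needed for what follows to match.
`search` walks the string left to right and returns the first match it finds.
The match spans [0:13] → 'n7350o30120s7'.
Captured: group 1 = 'n735'.

n7350o30120s7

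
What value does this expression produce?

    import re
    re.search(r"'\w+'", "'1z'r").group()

"'1z'"

The match spans [0:4] → "'1z'".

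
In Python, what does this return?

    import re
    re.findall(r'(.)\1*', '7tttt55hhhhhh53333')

['7', 't', '5', 'h', '5', '3']

A backreference is literal: `\1` must see the identical characters the first group matched.
One capturing group, so `findall` returns just the captured substring from each match — 6 in all.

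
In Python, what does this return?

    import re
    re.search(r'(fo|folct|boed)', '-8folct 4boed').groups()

('fo',)

The match spans [2:4] → 'fo'.
Captured: group 1 = 'fo'.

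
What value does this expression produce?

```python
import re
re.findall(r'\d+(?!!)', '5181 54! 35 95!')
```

Because the assertion is negative and zero-width, positions next to the forbidden text are skipped.
With no groups in the pattern, `findall` gives back each whole match — 4 here.

['5181', '5', '35', '9']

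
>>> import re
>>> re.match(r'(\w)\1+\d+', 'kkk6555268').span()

`match` is anchored at position 0; if the pattern doesn't fit there, it returns None.
The match spans [0:10] → 'kkk6555268'.

(0, 10)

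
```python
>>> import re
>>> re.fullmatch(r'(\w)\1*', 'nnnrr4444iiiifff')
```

`re.fullmatch` is like wrapping the pattern in `^…$` (in single-line mode).
Here there's no way to consume every character, so the call returns None.

None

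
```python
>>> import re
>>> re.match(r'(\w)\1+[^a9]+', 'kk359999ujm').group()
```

'kk35'

With `match`, the pattern is implicitly anchored at the beginning.
The match spans [0:4] → 'kk35'.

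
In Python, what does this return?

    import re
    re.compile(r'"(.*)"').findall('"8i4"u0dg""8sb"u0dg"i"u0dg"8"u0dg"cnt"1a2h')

Scanning left to right: at [0:38] match '"8i4"u0dg""8sb"u0dg"i"u0dg"8"u0dg"cnt"', group 1 = '8i4"u0dg""8sb"u0dg"i"u0dg"8"u0dg"cnt'.
`findall` collects group 1 from the one match (1 total).

['8i4"u0dg""8sb"u0dg"i"u0dg"8"u0dg"cnt']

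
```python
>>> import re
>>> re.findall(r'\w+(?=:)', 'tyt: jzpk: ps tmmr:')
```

The `(?=…)`/`(?<=…)` assertion just peeks at neighbouring text; it doesn't advance the match position.
Since nothing is captured, `findall` lists the 3 matched substrings directly.

['tyt', 'jzpk', 'tmmr']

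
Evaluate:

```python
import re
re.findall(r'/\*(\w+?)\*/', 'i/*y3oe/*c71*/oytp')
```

['c71']

Walking the string: at [7:14] match '/*c71*/', group 1 = 'c71'.
One capturing group, so `findall` returns just the captured substring from the one match — 1 in all.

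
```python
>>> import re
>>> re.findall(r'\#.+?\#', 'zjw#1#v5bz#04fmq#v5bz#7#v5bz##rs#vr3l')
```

Because the quantifier is non-greedy, it stops expanding at the earliest point where the rest of the pattern can succeed.
Scanning left to right: at [3:6] → '#1#'; at [10:17] → '#04fmq#'; at [21:24] → '#7#'; at [28:33] → '##rs#'.
Since nothing is captured, `findall` lists the 4 matched substrings directly.

['#1#', '#04fmq#', '#7#', '##rs#']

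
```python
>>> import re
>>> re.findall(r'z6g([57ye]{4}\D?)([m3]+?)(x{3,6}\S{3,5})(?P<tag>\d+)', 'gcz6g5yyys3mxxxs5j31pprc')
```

[('5yyys', '3m', 'xxxs5j3', '1')]

This matches the literal 'z', then the literal '6g'; then exactly 4 of one of [57ye], then optionally a non-digit (captured); then one or more of one of [m3] (lazy) (captured); then 3 to 6 of the literal 'x', then 3 to 5 of a non-whitespace character (captured); then one or more of a digit (captured as 'tag').
Matches: at [2:20] match 'z6g5yyys3mxxxs5j31', groups = ('5yyys', '3m', 'xxxs5j3', '1').
With 4 capturing groups, `findall` returns a 4-tuple per match.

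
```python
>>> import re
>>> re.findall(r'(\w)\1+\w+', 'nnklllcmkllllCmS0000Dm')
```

['n']

A backreference is literal: `\1` must see the identical characters the first group matched.
Scanning left to right: at [0:22] match 'nnklllcmkllllCmS0000Dm', group 1 = 'n'.
`findall` collects group 1 from the one match (1 total).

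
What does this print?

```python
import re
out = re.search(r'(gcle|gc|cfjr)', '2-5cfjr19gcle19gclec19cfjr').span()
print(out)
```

`search` walks the string left to right and returns the first match it finds.
The match spans [3:7] → 'cfjr'.
Captured: group 1 = 'cfjr'.

(3, 7)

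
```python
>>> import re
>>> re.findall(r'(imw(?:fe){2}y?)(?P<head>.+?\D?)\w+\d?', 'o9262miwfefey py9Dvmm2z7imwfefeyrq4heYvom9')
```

Pattern: the literal 'imw', then the literal 'fe' repeated 2 times, then optionally the literal 'y' (captured); then one or more of any character (lazy), then optionally a non-digit (captured as 'head'); then one or more of a word character, then optionally a digit.
Scanning left to right: at [24:42] match 'imwfefeyrq4heYvom9', groups = ('imwfefey', 'rq').
With 2 capturing groups, `findall` returns a 2-tuple per match.

[('imwfefey', 'rq')]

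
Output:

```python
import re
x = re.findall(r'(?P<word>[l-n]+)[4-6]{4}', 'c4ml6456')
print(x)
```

`findall` collects group 1 from the one match (1 total).

['ml']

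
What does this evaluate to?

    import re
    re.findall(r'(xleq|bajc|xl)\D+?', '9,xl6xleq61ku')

`findall` collects group 1 from the one match (1 total).

['xl']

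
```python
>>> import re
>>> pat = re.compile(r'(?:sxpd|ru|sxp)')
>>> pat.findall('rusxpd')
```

['ru', 'sxpd']

`|` is ordered: at each position the engine commits to the first alternative that works.
Matches: at [0:2] → 'ru'; at [2:6] → 'sxpd'.
Since nothing is captured, `findall` lists the 2 matched substrings directly.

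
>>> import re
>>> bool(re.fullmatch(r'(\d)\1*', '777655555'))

False

`re.fullmatch` requires the pattern to consume the entire string.
Here the string isn't matched end-to-end, so the call returns None, and `bool(None)` is False.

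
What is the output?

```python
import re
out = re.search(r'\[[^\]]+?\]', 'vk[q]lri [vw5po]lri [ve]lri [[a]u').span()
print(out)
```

(2, 5)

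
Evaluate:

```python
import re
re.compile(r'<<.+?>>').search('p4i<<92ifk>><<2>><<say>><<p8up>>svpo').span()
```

(3, 12)

`re.search` tries every starting position until one works.
The match spans [3:12] → '<<92ifk>>'.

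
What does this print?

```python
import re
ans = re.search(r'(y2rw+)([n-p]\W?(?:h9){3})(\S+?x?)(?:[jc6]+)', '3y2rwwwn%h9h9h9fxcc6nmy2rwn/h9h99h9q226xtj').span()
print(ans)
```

(1, 20)

A `+?`/`*?`/`{m,n}?` starts at its minimum and grows only as far as needed for what follows to match.
The match spans [1:20] → 'y2rwwwn%h9h9h9fxcc6'.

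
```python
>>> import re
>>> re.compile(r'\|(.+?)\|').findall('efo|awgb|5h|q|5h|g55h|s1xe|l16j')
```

With the lazy modifier that quantifier settles for the fewest repetitions that let the rest of the pattern succeed (the atoms after it are unaffected and can still be greedy).
Walking the string: at [3:9] match '|awgb|', group 1 = 'awgb'; at [11:14] match '|q|', group 1 = 'q'; at [16:22] match '|g55h|', group 1 = 'g55h'.
One capturing group, so `findall` returns just the captured substring from each match — 3 in all.

['awgb', 'q', 'g55h']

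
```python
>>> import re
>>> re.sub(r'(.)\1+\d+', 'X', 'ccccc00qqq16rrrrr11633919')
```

`\1` is not a pattern — it's the concrete string captured by group 1, re-applied verbatim.
Matches: at [0:7] → 'ccccc00'; at [7:12] → 'qqq16'; at [12:25] → 'rrrrr11633919'.
Every occurrence is swapped for 'X'.

'XXX'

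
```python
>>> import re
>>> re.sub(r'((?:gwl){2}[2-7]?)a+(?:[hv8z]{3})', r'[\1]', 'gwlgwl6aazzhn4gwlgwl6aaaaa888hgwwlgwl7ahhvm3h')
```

'[gwlgwl6]n4[gwlgwl6]hgwwlgwl7ahhvm3h'

Pattern: the literal 'gwl' repeated 2 times, then optionally a character in [2-7] (captured); then one or more of a literal 'a'; then exactly 3 of one of [hv8z] (non-capturing group).
Matches: at [0:12] → 'gwlgwl6aazzh'; at [14:29] → 'gwlgwl6aaaaa888'.
The replacement refers to a captured group, so each match is rewritten using its own captured text.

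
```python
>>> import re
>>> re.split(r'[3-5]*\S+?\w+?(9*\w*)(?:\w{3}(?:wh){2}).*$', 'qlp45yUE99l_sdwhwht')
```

['', 'p45yUE99l', '']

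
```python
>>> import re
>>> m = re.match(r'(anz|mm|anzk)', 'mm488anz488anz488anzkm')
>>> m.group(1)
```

`match` is anchored at position 0; if the pattern doesn't fit there, it returns None.
The match spans [0:2] → 'mm'.
Captured: group 1 = 'mm'.

'mm'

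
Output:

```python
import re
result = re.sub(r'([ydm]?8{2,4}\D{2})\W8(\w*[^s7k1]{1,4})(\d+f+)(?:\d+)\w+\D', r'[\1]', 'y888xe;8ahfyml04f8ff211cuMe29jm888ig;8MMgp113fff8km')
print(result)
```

[y888xe]8MMgp113fff8km

This matches optionally one of [ydm], then 2 to 4 of a literal '8', then exactly 2 of a non-digit (captured); then a non-word character, then a literal '8'; then zero or more of a word character, then 1 to 4 of any character except [s7k1] (captured); then one or more of a digit, then one or more of the literal 'f' (captured); then one or more of a digit (non-capturing group); then one or more of a word character, then a non-digit.
Matches: at [0:37] → 'y888xe;8ahfyml04f8ff211cuMe29jm888ig;'.
Each match is replaced using the text its own group 1 captured.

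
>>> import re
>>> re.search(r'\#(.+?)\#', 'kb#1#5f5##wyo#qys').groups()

`search` walks the string left to right and returns the first match it finds.
The match spans [2:5] → '#1#'.
Captured: group 1 = '1'.

('1',)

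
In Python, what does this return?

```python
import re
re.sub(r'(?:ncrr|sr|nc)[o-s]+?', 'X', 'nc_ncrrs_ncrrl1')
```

Branches in `(...|...)` are attempted left-to-right; the first branch that allows the whole pattern to succeed is taken.
Matches: at [3:8] → 'ncrrs'; at [9:12] → 'ncr'.
`sub` substitutes 'X' at each match site.

'nc_X_Xrl1'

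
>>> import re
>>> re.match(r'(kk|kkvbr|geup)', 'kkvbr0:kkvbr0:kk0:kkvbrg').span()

(0, 2)

The regex engine tests alternatives in the order written; an earlier branch that matches wins even if a later one would match more.
`re.match` only tries the pattern at the start of the string.
The match spans [0:2] → 'kk'.
Captured: group 1 = 'kk'.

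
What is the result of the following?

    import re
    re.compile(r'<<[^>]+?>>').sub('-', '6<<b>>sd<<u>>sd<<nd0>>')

'6-sd-sd-'

Matches: at [1:6] → '<<b>>'; at [8:13] → '<<u>>'; at [15:22] → '<<nd0>>'.
`sub` substitutes '-' at each match site.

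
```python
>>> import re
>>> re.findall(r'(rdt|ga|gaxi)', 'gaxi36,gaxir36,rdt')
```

['ga', 'ga', 'rdt']

Alternation isn't longest-match — the leftmost alternative that fits at this position is chosen.
Walking the string: at [0:2] match 'ga', group 1 = 'ga'; at [7:9] match 'ga', group 1 = 'ga'; at [15:18] match 'rdt', group 1 = 'rdt'.
With a single group, `findall` returns only what that group captured — 3 items.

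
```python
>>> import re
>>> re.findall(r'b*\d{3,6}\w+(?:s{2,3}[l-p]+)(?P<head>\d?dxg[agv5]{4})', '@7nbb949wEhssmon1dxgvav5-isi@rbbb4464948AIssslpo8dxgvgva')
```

['1dxgvav5', '8dxgvgva']

Because there's exactly one group, `findall` drops the full match and keeps group 1 from each hit.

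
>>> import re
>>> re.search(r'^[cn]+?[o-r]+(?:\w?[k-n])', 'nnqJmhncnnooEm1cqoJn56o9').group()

The match spans [0:5] → 'nnqJm'.

'nnqJm'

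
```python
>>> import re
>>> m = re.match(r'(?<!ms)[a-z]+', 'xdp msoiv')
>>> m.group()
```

'xdp'

`re.match` only tries the pattern at the start of the string.
The match spans [0:3] → 'xdp'.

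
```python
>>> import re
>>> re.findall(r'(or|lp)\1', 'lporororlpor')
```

After group 1 captures some text, `\1` only succeeds where that same text appears again.
With a single group, `findall` returns only what that group captured — 1 item.

['or']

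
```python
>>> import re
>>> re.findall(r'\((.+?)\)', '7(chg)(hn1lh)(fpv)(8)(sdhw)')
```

Walking the string: at [1:6] match '(chg)', group 1 = 'chg'; at [6:13] match '(hn1lh)', group 1 = 'hn1lh'; at [13:18] match '(fpv)', group 1 = 'fpv'; at [18:21] match '(8)', group 1 = '8'; at [21:27] match '(sdhw)', group 1 = 'sdhw'.
With a single group, `findall` returns only what that group captured — 5 items.

['chg', 'hn1lh', 'fpv', '8', 'sdhw']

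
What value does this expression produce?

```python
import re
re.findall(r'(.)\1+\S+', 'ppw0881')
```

['p']

A backreference is literal: `\1` must see the identical characters the first group matched.
Scanning left to right: at [0:7] match 'ppw0881', group 1 = 'p'.
One capturing group, so `findall` returns just the captured substring from the one match — 1 in all.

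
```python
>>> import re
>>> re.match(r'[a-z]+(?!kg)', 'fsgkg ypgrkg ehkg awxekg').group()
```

'fsgkg'

The negative lookahead/lookbehind blocks any match where the forbidden context is present.
`re.match` won't scan ahead — the pattern has to work from the very first character.
The match spans [0:5] → 'fsgkg'.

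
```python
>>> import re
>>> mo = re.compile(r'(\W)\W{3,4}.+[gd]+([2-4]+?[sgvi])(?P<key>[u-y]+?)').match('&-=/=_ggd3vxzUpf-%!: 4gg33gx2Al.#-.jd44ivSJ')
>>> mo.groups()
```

The pattern matches a non-word character (captured); then 3 to 4 of a non-word character, then one or more of any character; then one or more of one of [gd]; then one or more of a character in [2-4] (lazy), then one of [sgvi] (captured); then one or more of a character in [u-y] (lazy) (captured as 'key').
`re.match` won't scan ahead — the pattern has to work from the very first character.
The match spans [0:41] → '&-=/=_ggd3vxzUpf-%!: 4gg33gx2Al.#-.jd44iv'.
Captured: group 1 = '&', group 2 = '44i', group 3 = 'v'.

('&', '44i', 'v')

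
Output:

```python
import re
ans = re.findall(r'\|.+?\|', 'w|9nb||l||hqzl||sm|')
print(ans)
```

['|9nb|', '|l|', '|hqzl|', '|sm|']

Matches: at [1:6] → '|9nb|'; at [6:9] → '|l|'; at [9:15] → '|hqzl|'; at [15:19] → '|sm|'.
No capturing groups, so `findall` returns the 4 full match strings.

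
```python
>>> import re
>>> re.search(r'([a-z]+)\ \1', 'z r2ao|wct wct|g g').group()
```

`\1` has to match the exact text group 1 already captured.
The match spans [7:14] → 'wct wct'.

'wct wct'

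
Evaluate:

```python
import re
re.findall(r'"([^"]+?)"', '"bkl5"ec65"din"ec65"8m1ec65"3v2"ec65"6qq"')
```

One capturing group, so `findall` returns just the captured substring from each match — 4 in all.

['bkl5', 'din', '8m1ec65', 'ec65']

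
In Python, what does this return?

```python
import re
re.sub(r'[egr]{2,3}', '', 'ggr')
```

Pattern: 2 to 3 of one of [egr].
Every occurrence is swapped for ''.

''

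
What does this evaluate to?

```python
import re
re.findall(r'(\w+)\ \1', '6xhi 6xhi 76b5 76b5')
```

['6xhi', '76b5']

`\1` has to match the exact text group 1 already captured.
`findall` collects group 1 from each match (2 total).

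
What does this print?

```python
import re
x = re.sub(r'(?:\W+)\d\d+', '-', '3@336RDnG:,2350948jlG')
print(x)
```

Pattern: one or more of a non-word character (non-capturing group); then a digit, then one or more of a digit.
`sub` substitutes '-' at each match site.

3-RDnG-jlG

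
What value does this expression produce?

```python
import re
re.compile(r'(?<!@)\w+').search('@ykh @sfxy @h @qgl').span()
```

The negative lookaround is zero-width — it rules out positions where the adjacent text would match, without consuming anything.
Unlike `match`, `search` isn't anchored — it looks for the pattern anywhere in the string.
The match spans [2:4] → 'kh'.

(2, 4)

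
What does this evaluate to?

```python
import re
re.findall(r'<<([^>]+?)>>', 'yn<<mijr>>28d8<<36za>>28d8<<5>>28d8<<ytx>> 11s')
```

['mijr', '36za', '5', 'ytx']

With a single group, `findall` returns only what that group captured — 4 items.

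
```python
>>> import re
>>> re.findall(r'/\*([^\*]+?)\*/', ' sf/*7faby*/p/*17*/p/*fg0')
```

['7faby', '17']

`findall` collects group 1 from each match (2 total).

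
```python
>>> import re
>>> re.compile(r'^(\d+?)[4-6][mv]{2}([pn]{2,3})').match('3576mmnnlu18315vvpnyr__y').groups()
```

('357', 'nn')

The pattern matches anchored at the start of the string; then one or more of a digit (lazy) (captured); then a character in [4-6], then exactly 2 of one of [mv]; then 2 to 3 of one of [pn] (captured).
With `match`, the pattern is implicitly anchored at the beginning.
The match spans [0:8] → '3576mmnn'.
Captured: group 1 = '357', group 2 = 'nn'.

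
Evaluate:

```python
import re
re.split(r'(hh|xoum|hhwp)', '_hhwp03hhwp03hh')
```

Alternation tries branches left to right and keeps the first one that lets the overall match succeed at that position.
Matches to split on: at [1:3] → 'hh'; at [7:9] → 'hh'; at [13:15] → 'hh'.
`re.split` interleaves the captured-group text with the surrounding fragments.

['_', 'hh', 'wp03', 'hh', 'wp03', 'hh', '']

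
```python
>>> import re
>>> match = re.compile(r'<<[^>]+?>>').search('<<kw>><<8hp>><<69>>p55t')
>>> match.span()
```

`re.search` scans for the first position where the pattern succeeds.
The match spans [0:6] → '<<kw>>'.

(0, 6)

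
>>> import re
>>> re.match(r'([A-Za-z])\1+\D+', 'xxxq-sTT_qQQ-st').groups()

The match spans [0:15] → 'xxxq-sTT_qQQ-st'.
Captured: group 1 = 'x'.

('x',)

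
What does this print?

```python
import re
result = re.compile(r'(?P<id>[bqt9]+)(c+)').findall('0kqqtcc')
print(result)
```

[('qqt', 'cc')]

2 groups means the one result is a tuple of 2 captured strings — 1 here.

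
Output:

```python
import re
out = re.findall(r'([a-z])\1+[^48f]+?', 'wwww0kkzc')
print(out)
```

['w', 'k']

`\1` is not a pattern — it's the concrete string captured by group 1, re-applied verbatim.
Walking the string: at [0:5] match 'wwww0', group 1 = 'w'; at [5:8] match 'kkz', group 1 = 'k'.
`findall` collects group 1 from each match (2 total).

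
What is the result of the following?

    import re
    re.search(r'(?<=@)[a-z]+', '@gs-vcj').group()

The lookaround is zero-width — it requires the adjacent text to match without consuming it, so the asserted text isn't part of the match.
The match spans [1:3] → 'gs'.

'gs'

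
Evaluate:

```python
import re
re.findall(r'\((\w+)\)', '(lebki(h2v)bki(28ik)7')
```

['h2v', '28ik']

One capturing group, so `findall` returns just the captured substring from each match — 2 in all.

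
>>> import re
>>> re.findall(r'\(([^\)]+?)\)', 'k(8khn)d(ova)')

['8khn', 'ova']

Scanning left to right: at [1:7] match '(8khn)', group 1 = '8khn'; at [8:13] match '(ova)', group 1 = 'ova'.
`findall` collects group 1 from each match (2 total).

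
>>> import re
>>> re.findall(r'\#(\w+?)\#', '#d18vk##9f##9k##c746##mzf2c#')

One capturing group, so `findall` returns just the captured substring from each match — 5 in all.

['d18vk', '9f', '9k', 'c746', 'mzf2c']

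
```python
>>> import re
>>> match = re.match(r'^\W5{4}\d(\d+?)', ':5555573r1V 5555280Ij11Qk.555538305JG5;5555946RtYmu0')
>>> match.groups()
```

('7',)

Pattern: anchored at the start of the string; then a non-word character, then exactly 4 of a literal '5', then a digit; then one or more of a digit (lazy) (captured).
`re.match` won't scan ahead — the pattern has to work from the very first character.
The match spans [0:7] → ':555557'.
Captured: group 1 = '7'.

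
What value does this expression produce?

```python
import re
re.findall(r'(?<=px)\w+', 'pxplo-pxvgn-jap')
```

['plo', 'vgn']

Because the assertion is zero-width, the text it checks is not consumed and won't appear in the result.
`findall` yields the raw match text (2 of them) because the pattern has no groups.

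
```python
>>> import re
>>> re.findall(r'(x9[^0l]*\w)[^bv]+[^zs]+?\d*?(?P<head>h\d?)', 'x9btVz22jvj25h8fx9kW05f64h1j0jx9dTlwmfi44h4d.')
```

With 2 capturing groups, `findall` returns a 2-tuple per match.

[('x9btVz22jvj25h8fx9kW0', 'h4')]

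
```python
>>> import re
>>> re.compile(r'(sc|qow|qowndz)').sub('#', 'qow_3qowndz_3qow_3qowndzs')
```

`|` is ordered: at each position the engine commits to the first alternative that works.
Each match is replaced by '#'.

'#_3#ndz_3#_3#ndzs'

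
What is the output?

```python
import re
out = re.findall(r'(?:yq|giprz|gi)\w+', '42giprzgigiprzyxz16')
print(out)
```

['giprzgigiprzyxz16']

Walking the string: at [2:19] → 'giprzgigiprzyxz16'.
No capturing groups, so `findall` returns the 1 full match string.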